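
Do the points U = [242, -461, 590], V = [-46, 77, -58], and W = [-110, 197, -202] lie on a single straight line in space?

No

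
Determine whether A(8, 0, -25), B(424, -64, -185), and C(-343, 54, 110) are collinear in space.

AB = (416, -64, -160), AC = (-351, 54, 135).
Each component of AC is -27/32 times the corresponding component of AB, so AC = -27/32·AB and the points are collinear.

Yes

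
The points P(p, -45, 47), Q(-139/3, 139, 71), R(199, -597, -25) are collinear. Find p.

15

Direction QR = (736/3, -736, -96). From the y-coordinate of P, the parameter along the line is τ = (-45 − 139)/(-736) = 1/4.
Then p = (-139/3) + 1/4·(736/3) = 15.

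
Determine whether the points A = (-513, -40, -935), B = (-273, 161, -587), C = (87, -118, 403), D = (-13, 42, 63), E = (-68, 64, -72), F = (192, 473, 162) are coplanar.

No

The plane through A, B, C has normal n = AB × AC = (296082, -112320, -139320) and equation n·P = -17133066.
Checking the remaining points: n·D = -17343666, n·E = -17291016, n·F = -18849456.
Since n·D = -17343666 ≠ -17133066, D is off the plane and the points are not all coplanar.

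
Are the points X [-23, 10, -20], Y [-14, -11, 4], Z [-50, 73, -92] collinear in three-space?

Yes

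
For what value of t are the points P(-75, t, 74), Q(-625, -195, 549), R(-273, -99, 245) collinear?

-45

Direction QR = (352, 96, -304). From the x-coordinate of P, the parameter along the line is τ = (-75 − (-625))/352 = 25/16.
Then t = (-195) + 25/16·(96) = -45.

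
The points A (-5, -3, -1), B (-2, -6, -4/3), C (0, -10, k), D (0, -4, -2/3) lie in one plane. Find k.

-2

Normal to plane ABD: n = (-4/3, -8/3, 12); plane equation n·P = 8/3.
Requiring n·C = 8/3: (12)k + (80/3) = 8/3.
So k = -2.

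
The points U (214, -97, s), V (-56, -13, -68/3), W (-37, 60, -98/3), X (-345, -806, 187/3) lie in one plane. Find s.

The points are coplanar iff UV · (UW × UX) = 0.
Expanding, this is linear in s: (-6030)s + (436170) = 0.
So s = 217/3.

217/3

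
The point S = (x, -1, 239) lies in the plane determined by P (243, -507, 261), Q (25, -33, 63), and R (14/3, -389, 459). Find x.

-392/3

A normal to the plane is n = PQ × PR = (117216, 90354, 87246).
S lies in the plane iff n · PS = 0.
This gives (117216)x + (15316224) = 0, so x = -392/3.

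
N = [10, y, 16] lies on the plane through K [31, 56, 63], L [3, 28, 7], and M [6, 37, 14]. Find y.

Coplanarity requires KL · (KM × KN) = 0.
KL = (-28, -28, -56), KM = (-25, -19, -49); the triple product is linear in y with coefficient 28 and constant term -140.
Setting it to zero: y = 5.

5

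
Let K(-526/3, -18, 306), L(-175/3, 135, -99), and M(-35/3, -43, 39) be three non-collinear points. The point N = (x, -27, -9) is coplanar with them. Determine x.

11/3

Coplanarity requires KL · (KM × KN) = 0.
KL = (117, 153, -405), KM = (491/3, -25, -267); the triple product is linear in x with coefficient -50976 and constant term 186912.
Setting it to zero: x = 11/3.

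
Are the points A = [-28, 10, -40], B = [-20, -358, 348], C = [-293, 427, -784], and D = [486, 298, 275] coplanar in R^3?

Yes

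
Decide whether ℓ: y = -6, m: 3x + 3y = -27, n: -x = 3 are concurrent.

Yes

The three lines meet at one point iff the augmented coefficient matrix [aᵢ bᵢ cᵢ] has rank < 3, i.e. its determinant vanishes.
Here the determinant is 0.
It vanishes, so the lines are concurrent at (-3, -6).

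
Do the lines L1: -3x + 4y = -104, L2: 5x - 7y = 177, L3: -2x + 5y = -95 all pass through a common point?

Yes

The three lines meet at one point iff the augmented coefficient matrix [aᵢ bᵢ cᵢ] has rank < 3, i.e. its determinant vanishes.
Here the determinant is 0.
It vanishes, so the lines are concurrent at (20, -11).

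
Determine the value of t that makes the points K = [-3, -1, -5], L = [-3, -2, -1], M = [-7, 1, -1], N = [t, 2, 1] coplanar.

The points are coplanar iff KL · (KM × KN) = 0.
Expanding, this is linear in t: (-12)t + (-108) = 0.
So t = -9.

-9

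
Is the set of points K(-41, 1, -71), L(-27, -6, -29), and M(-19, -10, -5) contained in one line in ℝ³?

Yes

KL = (14, -7, 42), KM = (22, -11, 66).
Each component of KM is 11/7 times the corresponding component of KL, so KM = 11/7·KL and the points are collinear.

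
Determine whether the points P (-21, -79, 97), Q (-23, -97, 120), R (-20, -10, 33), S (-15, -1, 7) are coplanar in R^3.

Yes

A normal to the plane through P, Q, R is n = PQ × PR = (-435, -105, -120).
The plane has equation n·X = 5790. For S: n·S = 5790.
Equal, so S lies in the plane and all four are coplanar.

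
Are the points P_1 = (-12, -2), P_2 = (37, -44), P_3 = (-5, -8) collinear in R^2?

P_1P_2 = (49, -42), P_1P_3 = (7, -6).
det[P_1P_2; P_1P_3] = (49)(-6) − (-42)(7) = 0.
The determinant is zero, so the points are collinear.

Yes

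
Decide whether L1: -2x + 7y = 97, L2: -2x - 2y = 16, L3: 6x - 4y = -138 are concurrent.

Yes

Intersecting L1 and L2: solving the 2×2 system gives (x, y) = (-17, 9).
Substitute into L3: (6)(-17) + (-4)(9) = -138.
This equals -138, so (-17, 9) lies on all three lines and they are concurrent.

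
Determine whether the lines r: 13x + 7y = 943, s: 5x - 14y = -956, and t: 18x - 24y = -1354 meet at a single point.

The three lines meet at one point iff the augmented coefficient matrix [aᵢ bᵢ cᵢ] has rank < 3, i.e. its determinant vanishes.
Here the determinant is -434.
Nonzero, so no common point exists.

No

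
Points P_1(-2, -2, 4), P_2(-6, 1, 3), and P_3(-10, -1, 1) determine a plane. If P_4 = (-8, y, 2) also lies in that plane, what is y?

Coplanarity requires P_1P_2 · (P_1P_3 × P_1P_4) = 0.
P_1P_2 = (-4, 3, -1), P_1P_3 = (-8, 1, -3); the triple product is linear in y with coefficient -4 and constant term 0.
Setting it to zero: y = 0.

0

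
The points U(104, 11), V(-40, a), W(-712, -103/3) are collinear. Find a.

The three points are collinear iff det[UV; UW] = 0.
This determinant is linear in a: (816)a + (-2448) = 0, so a = 3.

3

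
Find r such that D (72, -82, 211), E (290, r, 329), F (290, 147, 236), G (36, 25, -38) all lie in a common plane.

Coplanarity ⇔ det[DE; DF; DG] = 0.
Expanding, this is linear in r: (53382)r + (-4911144) = 0.
So r = 92.

92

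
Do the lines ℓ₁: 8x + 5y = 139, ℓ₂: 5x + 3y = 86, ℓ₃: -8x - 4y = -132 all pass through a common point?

Lines aᵢx + bᵢy = cᵢ with pairwise distinct directions are concurrent exactly when det[aᵢ bᵢ cᵢ] = 0.
Here the determinant is 0.
It vanishes, so the lines are concurrent at (13, 7).

Yes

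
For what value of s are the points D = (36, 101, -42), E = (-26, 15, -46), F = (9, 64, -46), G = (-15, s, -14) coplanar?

24

Coplanarity ⇔ det[DE; DF; DG] = 0.
Expanding, this is linear in s: (-140)s + (3360) = 0.
So s = 24.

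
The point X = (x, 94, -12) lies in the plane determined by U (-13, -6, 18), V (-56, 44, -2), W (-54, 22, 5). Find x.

-5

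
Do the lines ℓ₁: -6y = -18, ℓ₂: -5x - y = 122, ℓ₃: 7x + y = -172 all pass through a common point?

The three lines meet at one point iff the augmented coefficient matrix [aᵢ bᵢ cᵢ] has rank < 3, i.e. its determinant vanishes.
Here the determinant is 0.
It vanishes, so the lines are concurrent at (-25, 3).

Yes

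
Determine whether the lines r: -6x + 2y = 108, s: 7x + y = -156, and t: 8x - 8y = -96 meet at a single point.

Intersecting r and s: solving the 2×2 system gives (x, y) = (-21, -9).
Substitute into t: (8)(-21) + (-8)(-9) = -96.
This equals -96, so (-21, -9) lies on all three lines and they are concurrent.

Yes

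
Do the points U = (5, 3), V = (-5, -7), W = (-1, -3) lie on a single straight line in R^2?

Yes

UV = (-10, -10), UW = (-6, -6).
Checking proportionality: UW = 3/5·UV, so the vectors are parallel and the points are collinear.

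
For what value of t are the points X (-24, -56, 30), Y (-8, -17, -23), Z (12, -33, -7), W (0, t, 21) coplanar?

-53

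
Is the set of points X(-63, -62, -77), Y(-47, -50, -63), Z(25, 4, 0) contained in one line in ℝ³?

Yes

XY = (16, 12, 14), XZ = (88, 66, 77).
XY × XZ = (0, 0, 0).
The cross product vanishes, so the three points are collinear.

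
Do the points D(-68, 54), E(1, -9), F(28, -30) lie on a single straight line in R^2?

DE = (69, -63), DF = (96, -84).
Twice the signed area of △DEF is (69)(-84) − (-63)(96) = 252.
The area is nonzero, so the three points are not collinear.

No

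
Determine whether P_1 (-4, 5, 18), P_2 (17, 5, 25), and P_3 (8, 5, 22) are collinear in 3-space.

Yes

P_1P_2 = (21, 0, 7), P_1P_3 = (12, 0, 4).
P_1P_2 × P_1P_3 = (0, 0, 0).
The cross product vanishes, so the three points are collinear.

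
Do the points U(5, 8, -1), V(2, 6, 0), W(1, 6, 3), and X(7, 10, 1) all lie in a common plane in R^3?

With U as base: UV = (-3, -2, 1), UW = (-4, -2, 4), UX = (2, 2, 2).
UW × UX = (-12, 16, -4).
UV · (UW × UX) = 0.
The scalar triple product vanishes, so the four points are coplanar.

Yes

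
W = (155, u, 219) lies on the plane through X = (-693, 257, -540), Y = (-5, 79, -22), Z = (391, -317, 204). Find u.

528

Coplanarity requires XY · (XZ × XW) = 0.
XY = (688, -178, 518), XZ = (1084, -574, 744); the triple product is linear in u with coefficient 49640 and constant term -26209920.
Setting it to zero: u = 528.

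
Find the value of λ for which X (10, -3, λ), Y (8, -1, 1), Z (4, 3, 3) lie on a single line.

0

Direction YZ = (-4, 4, 2). From the x-coordinate of X, the parameter along the line is τ = (10 − 8)/(-4) = -1/2.
Then λ = 1 + (-1/2)·(2) = 0.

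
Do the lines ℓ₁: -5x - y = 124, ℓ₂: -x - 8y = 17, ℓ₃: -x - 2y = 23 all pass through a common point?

Yes

Lines aᵢx + bᵢy = cᵢ with pairwise distinct directions are concurrent exactly when det[aᵢ bᵢ cᵢ] = 0.
Here the determinant is 0.
It vanishes, so the lines are concurrent at (-25, 1).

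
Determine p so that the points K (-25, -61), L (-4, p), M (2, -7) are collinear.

Collinearity: (L − K) must be parallel to (M − K) = (27, 54).
Cross-multiplying the components: (p − (-61))·(27) = (21)·(54).
Solving gives p = -19.

-19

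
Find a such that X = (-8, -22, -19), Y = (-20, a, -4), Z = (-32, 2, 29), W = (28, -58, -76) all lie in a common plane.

-10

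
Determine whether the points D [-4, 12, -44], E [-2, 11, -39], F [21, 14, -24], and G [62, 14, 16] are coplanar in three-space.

No

A normal to the plane through D, E, F is n = DE × DF = (-30, 85, 29).
The plane has equation n·P = -136. For G: n·G = -206.
-206 ≠ -136, so G is off the plane.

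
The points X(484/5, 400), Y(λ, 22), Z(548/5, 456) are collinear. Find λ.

52/5

The three points are collinear iff det[XY; XZ] = 0.
This determinant is linear in λ: (56)λ + (-2912/5) = 0, so λ = 52/5.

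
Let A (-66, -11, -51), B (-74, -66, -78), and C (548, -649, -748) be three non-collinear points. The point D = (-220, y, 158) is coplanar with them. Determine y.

209

The plane through A, B, C has equation 21109x − 22154y + 38874z = -3132074.
Substituting D: (-22154)y + (1498112) = -3132074, so y = 209.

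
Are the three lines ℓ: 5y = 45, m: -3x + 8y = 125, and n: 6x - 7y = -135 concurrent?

Intersecting ℓ and m: solving the 2×2 system gives (x, y) = (-53/3, 9).
Substitute into n: (6)(-53/3) + (-7)(9) = -169.
But n requires -135 ≠ -169, so the three lines have no common point.

No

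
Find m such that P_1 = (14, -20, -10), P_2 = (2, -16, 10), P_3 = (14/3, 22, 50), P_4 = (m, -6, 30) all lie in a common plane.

-14/3

Normal to plane P_1P_2P_3: n = (-600, 1600/3, -1400/3); plane equation n·P = -14400.
Requiring n·P_4 = -14400: (-600)m + (-17200) = -14400.
So m = -14/3.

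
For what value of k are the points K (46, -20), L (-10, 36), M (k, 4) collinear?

Collinearity: (M − K) must be parallel to (L − K) = (-56, 56).
Cross-multiplying the components: (k − 46)·(56) = (24)·(-56).
Solving gives k = 22.

22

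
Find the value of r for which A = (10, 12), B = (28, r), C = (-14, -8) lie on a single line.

27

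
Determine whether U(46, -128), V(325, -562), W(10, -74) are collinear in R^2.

No

UV = (279, -434), UW = (-36, 54).
det[UV; UW] = (279)(54) − (-434)(-36) = -558.
The determinant is nonzero, so they are not collinear.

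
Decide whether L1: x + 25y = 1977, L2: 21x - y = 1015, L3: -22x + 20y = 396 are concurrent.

Intersecting L1 and L2: solving the 2×2 system gives (x, y) = (52, 77).
Substitute into L3: (-22)(52) + (20)(77) = 396.
This equals 396, so (52, 77) lies on all three lines and they are concurrent.

Yes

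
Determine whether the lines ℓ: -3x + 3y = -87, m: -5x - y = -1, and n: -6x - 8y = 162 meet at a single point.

Lines aᵢx + bᵢy = cᵢ with pairwise distinct directions are concurrent exactly when det[aᵢ bᵢ cᵢ] = 0.
Here the determinant is 0.
It vanishes, so the lines are concurrent at (5, -24).

Yes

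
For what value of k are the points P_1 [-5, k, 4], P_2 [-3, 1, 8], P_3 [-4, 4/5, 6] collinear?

3/5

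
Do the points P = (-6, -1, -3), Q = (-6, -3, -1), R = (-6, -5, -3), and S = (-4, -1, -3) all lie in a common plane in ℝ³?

With P as base: PQ = (0, -2, 2), PR = (0, -4, 0), PS = (2, 0, 0).
PR × PS = (0, 0, 8).
PQ · (PR × PS) = 16.
Since 16 ≠ 0, the four points are not coplanar.

No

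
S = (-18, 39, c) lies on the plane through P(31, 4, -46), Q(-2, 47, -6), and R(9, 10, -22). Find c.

10

Coplanarity requires PQ · (PR × PS) = 0.
PQ = (-33, 43, 40), PR = (-22, 6, 24); the triple product is linear in c with coefficient 748 and constant term -7480.
Setting it to zero: c = 10.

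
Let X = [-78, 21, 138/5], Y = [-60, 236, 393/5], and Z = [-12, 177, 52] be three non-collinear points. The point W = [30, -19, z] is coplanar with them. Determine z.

-42/5

The plane through X, Y, Z has equation −2710x + (14634/5)y − 11382z = -206502/5.
Substituting W: (-11382)z + (-684546/5) = -206502/5, so z = -42/5.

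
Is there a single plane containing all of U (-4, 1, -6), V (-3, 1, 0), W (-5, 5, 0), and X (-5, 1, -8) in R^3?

No

A normal to the plane through U, V, W is n = UV × UW = (-24, -12, 4).
The plane has equation n·P = 60. For X: n·X = 76.
76 ≠ 60, so X is off the plane.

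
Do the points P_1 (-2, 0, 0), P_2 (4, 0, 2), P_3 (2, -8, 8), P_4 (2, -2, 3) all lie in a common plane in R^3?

The four points are coplanar iff the 3×3 determinant with rows P_1P_2, P_1P_3, P_1P_4 is zero.
Rows: (6, 0, 2), (4, -8, 8), (4, -2, 3).
Expanding along the first row: (6)(-8) − (0)(-20) + (2)(24) = 0.
Zero determinant ⇒ coplanar.

Yes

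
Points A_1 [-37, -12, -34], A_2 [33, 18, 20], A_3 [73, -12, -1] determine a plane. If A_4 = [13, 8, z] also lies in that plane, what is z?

3

Coplanarity requires A_1A_2 · (A_1A_3 × A_1A_4) = 0.
A_1A_2 = (70, 30, 54), A_1A_3 = (110, 0, 33); the triple product is linear in z with coefficient -3300 and constant term 9900.
Setting it to zero: z = 3.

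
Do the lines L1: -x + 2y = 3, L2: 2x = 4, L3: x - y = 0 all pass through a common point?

Intersecting L1 and L2: solving the 2×2 system gives (x, y) = (2, 5/2).
Substitute into L3: (1)(2) + (-1)(5/2) = -1/2.
But L3 requires 0 ≠ -1/2, so the three lines have no common point.

No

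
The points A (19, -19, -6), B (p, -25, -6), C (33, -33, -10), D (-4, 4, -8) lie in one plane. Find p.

Coplanarity ⇔ det[AB; AC; AD] = 0.
Expanding, this is linear in p: (120)p + (-3000) = 0.
So p = 25.

25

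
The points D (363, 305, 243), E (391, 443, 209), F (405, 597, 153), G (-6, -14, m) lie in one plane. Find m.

3

Normal to plane DEF: n = (-2492, 1092, 2380); plane equation n·P = 6804.
Requiring n·G = 6804: (2380)m + (-336) = 6804.
So m = 3.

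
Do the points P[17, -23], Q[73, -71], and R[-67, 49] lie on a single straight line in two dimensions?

PQ = (56, -48), PR = (-84, 72).
Twice the signed area of △PQR is (56)(72) − (-48)(-84) = 0.
The triangle is degenerate (zero area), so the points are collinear.

Yes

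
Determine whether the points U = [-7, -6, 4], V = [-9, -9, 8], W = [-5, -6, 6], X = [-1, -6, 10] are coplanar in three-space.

A normal to the plane through U, V, W is n = UV × UW = (-6, 12, 6).
The plane has equation n·P = -6. For X: n·X = -6.
Equal, so X lies in the plane and all four are coplanar.

Yes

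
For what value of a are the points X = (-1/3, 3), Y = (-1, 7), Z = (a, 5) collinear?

Collinearity: (Z − X) must be parallel to (Y − X) = (-2/3, 4).
Cross-multiplying the components: (a − (-1/3))·(4) = (2)·(-2/3).
Solving gives a = -2/3.

-2/3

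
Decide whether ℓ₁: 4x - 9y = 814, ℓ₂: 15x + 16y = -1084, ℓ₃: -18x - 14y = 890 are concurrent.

No

Intersecting ℓ₁ and ℓ₂: solving the 2×2 system gives (x, y) = (3268/199, -16546/199).
Substitute into ℓ₃: (-18)(3268/199) + (-14)(-16546/199) = 172820/199.
But ℓ₃ requires 890 ≠ 172820/199, so the three lines have no common point.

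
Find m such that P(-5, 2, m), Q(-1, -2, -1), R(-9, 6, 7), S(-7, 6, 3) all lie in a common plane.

The points are coplanar iff PQ · (PR × PS) = 0.
Expanding, this is linear in m: (16)m + (-48) = 0.
So m = 3.

3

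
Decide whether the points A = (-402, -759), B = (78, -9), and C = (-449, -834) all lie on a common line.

No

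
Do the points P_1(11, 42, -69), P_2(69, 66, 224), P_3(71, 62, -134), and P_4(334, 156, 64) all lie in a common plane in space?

Yes

The four points are coplanar iff the 3×3 determinant with rows P_1P_2, P_1P_3, P_1P_4 is zero.
Rows: (58, 24, 293), (60, 20, -65), (323, 114, 133).
Expanding along the first row: (58)(10070) − (24)(28975) + (293)(380) = 0.
Zero determinant ⇒ coplanar.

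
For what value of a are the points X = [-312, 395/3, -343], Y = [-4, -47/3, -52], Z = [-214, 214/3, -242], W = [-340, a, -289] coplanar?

49/3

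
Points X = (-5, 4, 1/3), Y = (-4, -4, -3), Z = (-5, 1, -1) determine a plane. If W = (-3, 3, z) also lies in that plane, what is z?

1/3

A normal to the plane is n = XY × XZ = (2/3, 4/3, -3).
W lies in the plane iff n · XW = 0.
This gives (-3)z + (1) = 0, so z = 1/3.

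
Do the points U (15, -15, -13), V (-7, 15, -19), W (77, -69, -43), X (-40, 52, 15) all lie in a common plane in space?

No

With U as base: UV = (-22, 30, -6), UW = (62, -54, -30), UX = (-55, 67, 28).
UW × UX = (498, -86, 1184).
UV · (UW × UX) = -20640.
Since -20640 ≠ 0, the four points are not coplanar.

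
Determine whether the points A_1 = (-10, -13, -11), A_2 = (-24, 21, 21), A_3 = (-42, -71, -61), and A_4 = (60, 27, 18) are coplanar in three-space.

The four points are coplanar iff the 3×3 determinant with rows A_1A_2, A_1A_3, A_1A_4 is zero.
Rows: (-14, 34, 32), (-32, -58, -50), (70, 40, 29).
Expanding along the first row: (-14)(318) − (34)(2572) + (32)(2780) = -2940.
Nonzero ⇒ not coplanar.

No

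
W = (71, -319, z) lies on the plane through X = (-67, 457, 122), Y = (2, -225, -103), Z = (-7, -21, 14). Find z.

120

Coplanarity requires XY · (XZ × XW) = 0.
XY = (69, -682, -225), XZ = (60, -478, -108); the triple product is linear in z with coefficient 7938 and constant term -952560.
Setting it to zero: z = 120.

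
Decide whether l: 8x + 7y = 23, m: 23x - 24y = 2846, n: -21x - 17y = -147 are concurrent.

The three lines meet at one point iff the augmented coefficient matrix [aᵢ bᵢ cᵢ] has rank < 3, i.e. its determinant vanishes.
Here the determinant is 0.
It vanishes, so the lines are concurrent at (58, -63).

Yes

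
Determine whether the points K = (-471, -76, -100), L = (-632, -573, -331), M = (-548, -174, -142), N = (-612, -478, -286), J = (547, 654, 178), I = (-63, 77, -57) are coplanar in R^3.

The plane through K, L, M has normal n = KL × KM = (-1764, 11025, -22491) and equation n·P = 2242044.
Checking the remaining points: n·N = 2242044, n·J = 2242044, n·I = 2242044.
All equal 2242044, so all 6 points lie in one plane.

Yes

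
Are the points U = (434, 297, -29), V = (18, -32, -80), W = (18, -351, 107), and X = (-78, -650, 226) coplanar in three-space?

Yes

The four points are coplanar iff the 3×3 determinant with rows UV, UW, UX is zero.
Rows: (-416, -329, -51), (-416, -648, 136), (-512, -947, 255).
Expanding along the first row: (-416)(-36448) − (-329)(-36448) + (-51)(62176) = 0.
Zero determinant ⇒ coplanar.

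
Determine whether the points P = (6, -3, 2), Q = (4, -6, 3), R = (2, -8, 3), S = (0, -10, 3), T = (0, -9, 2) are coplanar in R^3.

Yes

The plane through P, Q, R has normal n = PQ × PR = (2, -2, -2) and equation n·X = 14.
Checking the remaining points: n·S = 14, n·T = 14.
All equal 14, so all 5 points lie in one plane.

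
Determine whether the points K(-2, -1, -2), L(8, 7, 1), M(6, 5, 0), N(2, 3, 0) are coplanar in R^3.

Yes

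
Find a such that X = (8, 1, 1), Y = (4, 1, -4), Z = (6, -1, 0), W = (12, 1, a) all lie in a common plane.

6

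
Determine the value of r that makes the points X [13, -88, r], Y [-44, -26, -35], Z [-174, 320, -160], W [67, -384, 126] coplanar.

-58

The points are coplanar iff XY · (XZ × XW) = 0.
Expanding, this is linear in r: (-8134)r + (-471772) = 0.
So r = -58.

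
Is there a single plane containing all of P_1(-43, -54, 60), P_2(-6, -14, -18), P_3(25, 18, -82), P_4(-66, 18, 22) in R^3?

Yes

The four points are coplanar iff the 3×3 determinant with rows P_1P_2, P_1P_3, P_1P_4 is zero.
Rows: (37, 40, -78), (68, 72, -142), (-23, 72, -38).
Expanding along the first row: (37)(7488) − (40)(-5850) + (-78)(6552) = 0.
Zero determinant ⇒ coplanar.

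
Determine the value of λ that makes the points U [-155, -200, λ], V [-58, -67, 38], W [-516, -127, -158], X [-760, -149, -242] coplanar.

Coplanarity ⇔ det[UV; UW; UX] = 0.
Expanding, this is linear in λ: (4564)λ + (1141000) = 0.
So λ = -250.

-250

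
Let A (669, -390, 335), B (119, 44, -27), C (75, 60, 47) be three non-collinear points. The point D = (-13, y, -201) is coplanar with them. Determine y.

164

Coplanarity requires AB · (AC × AD) = 0.
AB = (-550, 434, -362), AC = (-594, 450, -288); the triple product is linear in y with coefficient 56628 and constant term -9286992.
Setting it to zero: y = 164.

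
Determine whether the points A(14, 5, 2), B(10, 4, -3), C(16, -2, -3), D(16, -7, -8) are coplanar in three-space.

Yes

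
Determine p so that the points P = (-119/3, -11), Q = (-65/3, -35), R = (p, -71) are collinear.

Collinearity: (R − P) must be parallel to (Q − P) = (18, -24).
Cross-multiplying the components: (p − (-119/3))·(-24) = (-60)·(18).
Solving gives p = 16/3.

16/3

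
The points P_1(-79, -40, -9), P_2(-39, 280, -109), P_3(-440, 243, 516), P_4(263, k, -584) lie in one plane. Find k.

344

Normal to plane P_1P_2P_3: n = (196300, 15100, 126840); plane equation n·P = -17253260.
Requiring n·P_4 = -17253260: (15100)k + (-22447660) = -17253260.
So k = 344.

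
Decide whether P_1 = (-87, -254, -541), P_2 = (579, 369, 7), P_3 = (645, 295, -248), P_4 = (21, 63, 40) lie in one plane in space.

Yes

The four points are coplanar iff the 3×3 determinant with rows P_1P_2, P_1P_3, P_1P_4 is zero.
Rows: (666, 623, 548), (732, 549, 293), (108, 317, 581).
Expanding along the first row: (666)(226088) − (623)(393648) + (548)(172752) = 0.
Zero determinant ⇒ coplanar.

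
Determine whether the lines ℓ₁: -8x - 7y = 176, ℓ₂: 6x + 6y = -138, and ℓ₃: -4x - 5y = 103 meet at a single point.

Intersecting ℓ₁ and ℓ₂: solving the 2×2 system gives (x, y) = (-15, -8).
Substitute into ℓ₃: (-4)(-15) + (-5)(-8) = 100.
But ℓ₃ requires 103 ≠ 100, so the three lines have no common point.

No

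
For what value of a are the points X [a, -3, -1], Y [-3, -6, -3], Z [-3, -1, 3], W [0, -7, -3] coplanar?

The points are coplanar iff XY · (XZ × XW) = 0.
Expanding, this is linear in a: (-6)a + (-42) = 0.
So a = -7.

-7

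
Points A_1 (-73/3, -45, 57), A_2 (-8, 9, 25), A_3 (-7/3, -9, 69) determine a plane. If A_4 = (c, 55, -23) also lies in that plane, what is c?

-1

The plane through A_1, A_2, A_3 has equation 1800x − 900y − 600z = -37500.
Substituting A_4: (1800)c + (-35700) = -37500, so c = -1.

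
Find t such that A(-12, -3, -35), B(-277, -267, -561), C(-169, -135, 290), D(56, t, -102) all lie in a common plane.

Normal to plane ABC: n = (-155232, 168707, -6468); plane equation n·P = 1583043.
Requiring n·D = 1583043: (168707)t + (-8033256) = 1583043.
So t = 57.

57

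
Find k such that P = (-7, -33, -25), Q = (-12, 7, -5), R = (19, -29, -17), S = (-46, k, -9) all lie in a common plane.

14

Normal to plane PQR: n = (240, 560, -1060); plane equation n·X = 6340.
Requiring n·S = 6340: (560)k + (-1500) = 6340.
So k = 14.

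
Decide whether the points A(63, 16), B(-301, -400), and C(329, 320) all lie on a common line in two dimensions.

Yes

AB = (-364, -416), AC = (266, 304).
det[AB; AC] = (-364)(304) − (-416)(266) = 0.
The determinant is zero, so the points are collinear.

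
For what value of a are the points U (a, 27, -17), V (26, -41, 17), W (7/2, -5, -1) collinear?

-33/2

Direction VW = (-45/2, 36, -18). From the y-coordinate of U, the parameter along the line is τ = (27 − (-41))/36 = 17/9.
Then a = 26 + 17/9·(-45/2) = -33/2.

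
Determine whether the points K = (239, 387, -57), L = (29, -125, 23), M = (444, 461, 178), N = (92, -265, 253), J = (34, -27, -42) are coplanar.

The plane through K, L, M has normal n = KL × KM = (-126240, 65750, 89420) and equation n·P = -9823050.
Checking the remaining points: n·N = -6414570, n·J = -9823050.
Since n·N = -6414570 ≠ -9823050, N is off the plane and the points are not all coplanar.

No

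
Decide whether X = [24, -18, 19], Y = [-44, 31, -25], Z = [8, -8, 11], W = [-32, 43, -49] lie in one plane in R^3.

With X as base: XY = (-68, 49, -44), XZ = (-16, 10, -8), XW = (-56, 61, -68).
XZ × XW = (-192, -640, -416).
XY · (XZ × XW) = 0.
The scalar triple product vanishes, so the four points are coplanar.

Yes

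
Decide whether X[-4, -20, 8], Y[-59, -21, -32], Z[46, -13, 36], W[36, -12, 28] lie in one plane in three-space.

The four points are coplanar iff the 3×3 determinant with rows XY, XZ, XW is zero.
Rows: (-55, -1, -40), (50, 7, 28), (40, 8, 20).
Expanding along the first row: (-55)(-84) − (-1)(-120) + (-40)(120) = -300.
Nonzero ⇒ not coplanar.

No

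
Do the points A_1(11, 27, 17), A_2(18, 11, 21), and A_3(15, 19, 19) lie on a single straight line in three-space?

No

A_1A_2 = (7, -16, 4), A_1A_3 = (4, -8, 2).
A_1A_2 × A_1A_3 = (0, 2, 8).
The cross product is nonzero, so the points do not lie on one line.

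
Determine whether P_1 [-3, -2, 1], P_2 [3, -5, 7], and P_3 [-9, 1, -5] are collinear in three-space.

P_1P_2 = (6, -3, 6), P_1P_3 = (-6, 3, -6).
P_1P_2 × P_1P_3 = (0, 0, 0).
The cross product vanishes, so the three points are collinear.

Yes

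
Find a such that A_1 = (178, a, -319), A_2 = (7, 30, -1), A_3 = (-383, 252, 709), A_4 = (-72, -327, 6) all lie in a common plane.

Coplanarity ⇔ det[A_1A_2; A_1A_3; A_1A_4] = 0.
Expanding, this is linear in a: (53360)a + (4642320) = 0.
So a = -87.

-87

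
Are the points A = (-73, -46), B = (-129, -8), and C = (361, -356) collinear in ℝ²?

AB = (-56, 38), AC = (434, -310).
If collinear, AC would be a scalar multiple of AB. But (-56)·(-310) ≠ (38)·(434) (difference 868), so they are not parallel; the points are not collinear.

No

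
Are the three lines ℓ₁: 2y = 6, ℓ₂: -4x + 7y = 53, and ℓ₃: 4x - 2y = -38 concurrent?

Intersecting ℓ₁ and ℓ₂: solving the 2×2 system gives (x, y) = (-8, 3).
Substitute into ℓ₃: (4)(-8) + (-2)(3) = -38.
This equals -38, so (-8, 3) lies on all three lines and they are concurrent.

Yes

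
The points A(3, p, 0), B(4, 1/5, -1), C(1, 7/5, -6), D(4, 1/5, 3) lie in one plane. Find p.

The points are coplanar iff AB · (AC × AD) = 0.
Expanding, this is linear in p: (-12)p + (36/5) = 0.
So p = 3/5.

3/5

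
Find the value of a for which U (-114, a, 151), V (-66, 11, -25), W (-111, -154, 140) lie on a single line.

Direction VW = (-45, -165, 165). From the x-coordinate of U, the parameter along the line is τ = (-114 − (-66))/(-45) = 16/15.
Then a = 11 + 16/15·(-165) = -165.

-165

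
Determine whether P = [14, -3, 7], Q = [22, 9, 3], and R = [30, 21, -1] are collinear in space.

Yes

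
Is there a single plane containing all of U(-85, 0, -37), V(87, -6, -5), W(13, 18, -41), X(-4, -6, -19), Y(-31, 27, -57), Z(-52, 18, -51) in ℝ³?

The plane through U, V, W has normal n = UV × UW = (-552, 3824, 3684) and equation n·P = -89388.
Checking the remaining points: n·X = -90732, n·Y = -89628, n·Z = -90348.
Since n·X = -90732 ≠ -89388, X is off the plane and the points are not all coplanar.

No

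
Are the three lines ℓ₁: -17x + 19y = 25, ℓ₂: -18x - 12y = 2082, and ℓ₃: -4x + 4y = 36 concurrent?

Intersecting ℓ₁ and ℓ₂: solving the 2×2 system gives (x, y) = (-73, -64).
Substitute into ℓ₃: (-4)(-73) + (4)(-64) = 36.
This equals 36, so (-73, -64) lies on all three lines and they are concurrent.

Yes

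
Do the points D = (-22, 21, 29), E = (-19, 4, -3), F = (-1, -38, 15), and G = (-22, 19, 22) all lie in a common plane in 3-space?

With D as base: DE = (3, -17, -32), DF = (21, -59, -14), DG = (0, -2, -7).
DF × DG = (385, 147, -42).
DE · (DF × DG) = 0.
The scalar triple product vanishes, so the four points are coplanar.

Yes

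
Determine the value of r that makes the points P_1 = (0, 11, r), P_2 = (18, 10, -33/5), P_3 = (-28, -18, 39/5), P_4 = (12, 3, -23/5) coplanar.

-7/5

Coplanarity ⇔ det[P_1P_2; P_1P_3; P_1P_4] = 0.
Expanding, this is linear in r: (-154)r + (-1078/5) = 0.
So r = -7/5.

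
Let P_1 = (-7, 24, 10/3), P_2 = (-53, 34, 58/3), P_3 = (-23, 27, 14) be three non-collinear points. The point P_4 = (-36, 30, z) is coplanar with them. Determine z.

50/3

Coplanarity requires P_1P_2 · (P_1P_3 × P_1P_4) = 0.
P_1P_2 = (-46, 10, 16), P_1P_3 = (-16, 3, 32/3); the triple product is linear in z with coefficient 22 and constant term -1100/3.
Setting it to zero: z = 50/3.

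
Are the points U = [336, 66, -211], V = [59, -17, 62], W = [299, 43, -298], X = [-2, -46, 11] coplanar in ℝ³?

Yes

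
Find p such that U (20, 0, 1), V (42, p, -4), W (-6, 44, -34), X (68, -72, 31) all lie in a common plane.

Coplanarity ⇔ det[UV; UW; UX] = 0.
Expanding, this is linear in p: (-900)p + (-25200) = 0.
So p = -28.

-28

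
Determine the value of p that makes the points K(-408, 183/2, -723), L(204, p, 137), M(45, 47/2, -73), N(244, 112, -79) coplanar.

Normal to plane KMN: n = (-57117, 132068, 107245/2); plane equation n·P = -6762219/2.
Requiring n·L = -6762219/2: (132068)p + (-8611171/2) = -6762219/2.
So p = 7.

7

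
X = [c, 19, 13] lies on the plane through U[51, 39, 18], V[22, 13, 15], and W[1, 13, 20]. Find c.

40

Coplanarity requires UV · (UW × UX) = 0.
UV = (-29, -26, -3), UW = (-50, -26, 2); the triple product is linear in c with coefficient -130 and constant term 5200.
Setting it to zero: c = 40.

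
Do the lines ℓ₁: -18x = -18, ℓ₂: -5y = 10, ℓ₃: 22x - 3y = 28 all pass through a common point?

Yes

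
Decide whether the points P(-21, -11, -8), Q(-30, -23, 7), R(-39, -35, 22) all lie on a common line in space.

PQ = (-9, -12, 15), PR = (-18, -24, 30).
PQ × PR = (0, 0, 0).
The cross product vanishes, so the three points are collinear.

Yes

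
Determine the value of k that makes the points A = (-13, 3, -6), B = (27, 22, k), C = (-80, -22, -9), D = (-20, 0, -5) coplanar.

Normal to plane ACD: n = (-34, 88, 26); plane equation n·P = 550.
Requiring n·B = 550: (26)k + (1018) = 550.
So k = -18.

-18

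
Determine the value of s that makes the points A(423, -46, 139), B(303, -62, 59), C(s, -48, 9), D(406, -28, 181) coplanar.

Normal to plane ABD: n = (768, 6400, -2432); plane equation n·P = -307584.
Requiring n·C = -307584: (768)s + (-329088) = -307584.
So s = 28.

28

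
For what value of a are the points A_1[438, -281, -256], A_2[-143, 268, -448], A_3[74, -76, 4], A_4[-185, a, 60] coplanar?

Normal to plane A_1A_2A_3: n = (182100, 220948, 80731); plane equation n·P = -2993724.
Requiring n·A_4 = -2993724: (220948)a + (-28844640) = -2993724.
So a = 117.

117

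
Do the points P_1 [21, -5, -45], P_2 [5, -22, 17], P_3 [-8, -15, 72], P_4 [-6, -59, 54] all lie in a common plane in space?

Yes

With P_1 as base: P_1P_2 = (-16, -17, 62), P_1P_3 = (-29, -10, 117), P_1P_4 = (-27, -54, 99).
P_1P_3 × P_1P_4 = (5328, -288, 1296).
P_1P_2 · (P_1P_3 × P_1P_4) = 0.
The scalar triple product vanishes, so the four points are coplanar.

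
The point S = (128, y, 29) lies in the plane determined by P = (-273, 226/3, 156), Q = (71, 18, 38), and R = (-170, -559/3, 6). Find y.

The plane through P, Q, R has equation −(66830/3)x + 39446y − 84108z = -12203158/3.
Substituting S: (39446)y + (-15871636/3) = -12203158/3, so y = 31.

31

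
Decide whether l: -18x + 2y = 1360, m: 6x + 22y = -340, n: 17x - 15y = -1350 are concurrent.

Yes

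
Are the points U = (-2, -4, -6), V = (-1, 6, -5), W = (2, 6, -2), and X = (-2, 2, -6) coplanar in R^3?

Yes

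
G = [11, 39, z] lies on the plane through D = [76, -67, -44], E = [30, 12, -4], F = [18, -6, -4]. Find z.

A normal to the plane is n = DE × DF = (720, -480, 1776).
G lies in the plane iff n · DG = 0.
This gives (1776)z + (-19536) = 0, so z = 11.

11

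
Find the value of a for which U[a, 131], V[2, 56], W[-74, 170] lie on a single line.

The three points are collinear iff det[UV; UW] = 0.
This determinant is linear in a: (-114)a + (-5472) = 0, so a = -48.

-48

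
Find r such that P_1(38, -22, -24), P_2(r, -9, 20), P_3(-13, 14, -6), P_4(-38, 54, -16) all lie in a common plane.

Normal to plane P_1P_3P_4: n = (-1080, -960, -1140); plane equation n·P = 7440.
Requiring n·P_2 = 7440: (-1080)r + (-14160) = 7440.
So r = -20.

-20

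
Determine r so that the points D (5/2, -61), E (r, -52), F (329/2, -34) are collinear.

113/2

Collinearity: (E − D) must be parallel to (F − D) = (162, 27).
Cross-multiplying the components: (r − 5/2)·(27) = (9)·(162).
Solving gives r = 113/2.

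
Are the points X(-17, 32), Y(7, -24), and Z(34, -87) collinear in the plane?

Yes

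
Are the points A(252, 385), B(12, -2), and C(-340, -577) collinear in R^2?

No

AB = (-240, -387), AC = (-592, -962).
det[AB; AC] = (-240)(-962) − (-387)(-592) = 1776.
The determinant is nonzero, so they are not collinear.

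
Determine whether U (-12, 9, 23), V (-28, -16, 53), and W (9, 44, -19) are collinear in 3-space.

UV = (-16, -25, 30), UW = (21, 35, -42).
Comparing components 3 and 1: (30)(21) − (-16)(-42) = -42 ≠ 0, so UV and UW are not parallel and the points are not collinear.

No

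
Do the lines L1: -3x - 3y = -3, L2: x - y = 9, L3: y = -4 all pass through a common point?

The three lines meet at one point iff the augmented coefficient matrix [aᵢ bᵢ cᵢ] has rank < 3, i.e. its determinant vanishes.
Here the determinant is 0.
It vanishes, so the lines are concurrent at (5, -4).

Yes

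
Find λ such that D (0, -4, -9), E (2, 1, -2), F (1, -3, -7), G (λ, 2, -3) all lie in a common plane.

0

Normal to plane DEF: n = (3, 3, -3); plane equation n·P = 15.
Requiring n·G = 15: (3)λ + (15) = 15.
So λ = 0.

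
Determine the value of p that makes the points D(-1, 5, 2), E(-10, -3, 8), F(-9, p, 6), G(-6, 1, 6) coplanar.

-3

Coplanarity ⇔ det[DE; DF; DG] = 0.
Expanding, this is linear in p: (-6)p + (-18) = 0.
So p = -3.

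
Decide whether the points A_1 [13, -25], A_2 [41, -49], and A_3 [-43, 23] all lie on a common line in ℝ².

Yes

A_1A_2 = (28, -24), A_1A_3 = (-56, 48).
Twice the signed area of △A_1A_2A_3 is (28)(48) − (-24)(-56) = 0.
The triangle is degenerate (zero area), so the points are collinear.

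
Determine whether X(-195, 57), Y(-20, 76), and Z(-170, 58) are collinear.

XY = (175, 19), XZ = (25, 1).
If collinear, XZ would be a scalar multiple of XY. But (175)·(1) ≠ (19)·(25) (difference -300), so they are not parallel; the points are not collinear.

No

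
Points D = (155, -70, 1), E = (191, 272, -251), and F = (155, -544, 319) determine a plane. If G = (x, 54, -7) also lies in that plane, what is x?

A normal to the plane is n = DE × DF = (-10692, -11448, -17064).
G lies in the plane iff n · DG = 0.
This gives (-10692)x + (374220) = 0, so x = 35.

35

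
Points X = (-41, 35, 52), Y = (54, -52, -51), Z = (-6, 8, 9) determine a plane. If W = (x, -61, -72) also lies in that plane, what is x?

69

The plane through X, Y, Z has equation 960x + 480y + 480z = 2400.
Substituting W: (960)x + (-63840) = 2400, so x = 69.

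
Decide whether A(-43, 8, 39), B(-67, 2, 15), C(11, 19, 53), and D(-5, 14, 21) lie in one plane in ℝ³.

Yes

With A as base: AB = (-24, -6, -24), AC = (54, 11, 14), AD = (38, 6, -18).
AC × AD = (-282, 1504, -94).
AB · (AC × AD) = 0.
The scalar triple product vanishes, so the four points are coplanar.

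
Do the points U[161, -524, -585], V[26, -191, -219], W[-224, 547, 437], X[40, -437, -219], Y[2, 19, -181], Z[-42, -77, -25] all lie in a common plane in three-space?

Yes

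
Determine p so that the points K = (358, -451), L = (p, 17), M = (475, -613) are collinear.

20

Collinearity: (L − K) must be parallel to (M − K) = (117, -162).
Cross-multiplying the components: (p − 358)·(-162) = (468)·(117).
Solving gives p = 20.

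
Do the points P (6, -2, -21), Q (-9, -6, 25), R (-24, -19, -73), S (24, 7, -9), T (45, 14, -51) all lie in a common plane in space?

Yes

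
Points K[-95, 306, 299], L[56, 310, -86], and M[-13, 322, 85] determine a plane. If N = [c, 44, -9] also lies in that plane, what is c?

A normal to the plane is n = KL × KM = (5304, 744, 2088).
N lies in the plane iff n · KN = 0.
This gives (5304)c + (-334152) = 0, so c = 63.

63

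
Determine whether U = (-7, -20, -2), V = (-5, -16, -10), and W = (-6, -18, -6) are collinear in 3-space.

UV = (2, 4, -8), UW = (1, 2, -4).
Each component of UW is 1/2 times the corresponding component of UV, so UW = 1/2·UV and the points are collinear.

Yes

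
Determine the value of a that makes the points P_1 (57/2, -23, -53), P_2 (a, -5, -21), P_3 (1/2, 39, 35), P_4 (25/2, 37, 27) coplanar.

13/2

Normal to plane P_1P_3P_4: n = (-320, 832, -688); plane equation n·P = 8208.
Requiring n·P_2 = 8208: (-320)a + (10288) = 8208.
So a = 13/2.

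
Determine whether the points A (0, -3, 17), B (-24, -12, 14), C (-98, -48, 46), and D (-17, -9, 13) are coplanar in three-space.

The four points are coplanar iff the 3×3 determinant with rows AB, AC, AD is zero.
Rows: (-24, -9, -3), (-98, -45, 29), (-17, -6, -4).
Expanding along the first row: (-24)(354) − (-9)(885) + (-3)(-177) = 0.
Zero determinant ⇒ coplanar.

Yes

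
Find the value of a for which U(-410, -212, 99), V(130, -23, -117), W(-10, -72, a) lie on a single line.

-61

Direction UV = (540, 189, -216). From the x-coordinate of W, the parameter along the line is τ = (-10 − (-410))/540 = 20/27.
Then a = 99 + 20/27·(-216) = -61.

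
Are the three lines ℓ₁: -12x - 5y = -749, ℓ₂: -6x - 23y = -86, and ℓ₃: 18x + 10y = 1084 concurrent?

No

Lines aᵢx + bᵢy = cᵢ with pairwise distinct directions are concurrent exactly when det[aᵢ bᵢ cᵢ] = 0.
Here the determinant is -1062.
Nonzero, so no common point exists.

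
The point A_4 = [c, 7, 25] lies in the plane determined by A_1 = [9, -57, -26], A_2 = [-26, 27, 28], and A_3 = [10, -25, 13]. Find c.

-10

A normal to the plane is n = A_1A_2 × A_1A_3 = (1548, 1419, -1204).
A_4 lies in the plane iff n · A_1A_4 = 0.
This gives (1548)c + (15480) = 0, so c = -10.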